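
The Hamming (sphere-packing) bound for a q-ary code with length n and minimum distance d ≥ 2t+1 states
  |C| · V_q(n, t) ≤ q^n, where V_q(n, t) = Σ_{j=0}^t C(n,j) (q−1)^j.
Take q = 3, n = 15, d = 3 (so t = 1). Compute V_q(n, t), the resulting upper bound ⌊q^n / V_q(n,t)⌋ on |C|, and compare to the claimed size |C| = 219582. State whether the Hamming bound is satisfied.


V_q(n, t) = 31, q^n = 14348907, Hamming bound = 462867, |C| = 219582 ≤ bound (satisfied).

Step 1: Compute V_q(n, t) = Σ_{j=0}^1 C(n, j) (q−1)^j.
  j = 0: C(15,0)·(2)^0 = 1·1 = 1.
  j = 1: C(15,1)·(2)^1 = 15·2 = 30.
  V_q(n, t) = 1 + 30 = 31.
Step 2: q^n = 3^15 = 14348907.
Step 3: Hamming bound ⌊q^n / V_q(n,t)⌋ = ⌊14348907/31⌋ = 462867.
Step 4: Compare |C| = 219582 to 462867: satisfied.
The claimed |C| lies below the Hamming bound.


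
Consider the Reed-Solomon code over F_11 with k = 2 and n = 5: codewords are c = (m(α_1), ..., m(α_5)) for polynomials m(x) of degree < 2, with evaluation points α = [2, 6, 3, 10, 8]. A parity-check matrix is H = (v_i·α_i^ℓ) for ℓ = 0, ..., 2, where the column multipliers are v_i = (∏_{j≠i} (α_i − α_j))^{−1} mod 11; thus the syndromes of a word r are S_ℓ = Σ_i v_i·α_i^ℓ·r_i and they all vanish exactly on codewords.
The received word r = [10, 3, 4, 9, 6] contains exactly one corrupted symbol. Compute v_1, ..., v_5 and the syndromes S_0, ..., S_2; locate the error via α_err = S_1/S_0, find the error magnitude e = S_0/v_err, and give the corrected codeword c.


S = (7, 3, 6), error at position 1, error magnitude e = 2, c = [8, 3, 4, 9, 6].

Step 1: column multipliers v_i = (∏_{j≠i}(α_i − α_j))^{−1} mod 11.
  i = 1 (α = 2): (2−6)(2−3)(2−10)(2−8) = (−4)·(−1)·(−8)·(−6) = 192 ≡ 5, so v_1 = 5^{−1} = 9 (mod 11).
  i = 2 (α = 6): (6−2)(6−3)(6−10)(6−8) = 4·3·(−4)·(−2) = 96 ≡ 8, so v_2 = 8^{−1} = 7 (mod 11).
  i = 3 (α = 3): (3−2)(3−6)(3−10)(3−8) = 1·(−3)·(−7)·(−5) = −105 ≡ 5, so v_3 = 5^{−1} = 9 (mod 11).
  i = 4 (α = 10): (10−2)(10−6)(10−3)(10−8) = 8·4·7·2 = 448 ≡ 8, so v_4 = 8^{−1} = 7 (mod 11).
  i = 5 (α = 8): (8−2)(8−6)(8−3)(8−10) = 6·2·5·(−2) = −120 ≡ 1, so v_5 = 1^{−1} = 1 (mod 11).
  v = [9, 7, 9, 7, 1].
Step 2: syndromes of r = [10, 3, 4, 9, 6] (all sums mod 11).
  S_0 = Σ v_i r_i = 9·10 + 7·3 + 9·4 + 7·9 + 1·6 = 216 ≡ 7.
  S_1 = Σ v_i α_i r_i = 9·2·10 + 7·6·3 + 9·3·4 + 7·10·9 + 1·8·6 = 1092 ≡ 3.
  α_i^2 mod 11 = [4, 3, 9, 1, 9].
  S_2 = Σ v_i α_i^2 r_i = 9·4·10 + 7·3·3 + 9·9·4 + 7·1·9 + 1·9·6 = 864 ≡ 6.
  S = (7, 3, 6) ≠ 0, so r is not a codeword (an error is present).
Step 3: locate the error. For a single error e at position i, S_ℓ = v_i·e·α_i^ℓ, so α_err = S_1/S_0.
  S_0^{−1} = 7^{−1} = 8 (mod 11), so α_err = 3·8 = 24 ≡ 2 = α_1. Error position i = 1.
  Consistency check: S_2/S_1 = 6·4 = 24 ≡ 2 = α_err ✓ (single-error assumption holds).
Step 4: error magnitude e = S_0/v_1 = S_0·∏_{j≠1}(α_1 − α_j) = 7·5 = 35 ≡ 2 (mod 11).
Step 5: correct position 1: c_1 = r_1 − e = 10 − 2 ≡ 8 (mod 11). Hence c = [8, 3, 4, 9, 6].
  Check: interpolating c through the α_i gives m(x) = 5 + 7·x (degree < 2) with m(α_i) = c_i for every i, so c is indeed a codeword.


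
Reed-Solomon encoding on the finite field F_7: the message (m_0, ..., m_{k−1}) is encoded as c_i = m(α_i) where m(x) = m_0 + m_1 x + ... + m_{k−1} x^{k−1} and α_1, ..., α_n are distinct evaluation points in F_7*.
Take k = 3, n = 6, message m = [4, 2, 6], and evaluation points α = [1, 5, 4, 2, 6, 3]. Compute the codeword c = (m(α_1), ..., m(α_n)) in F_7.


c = [5, 3, 3, 4, 1, 1]

Message polynomial: m(x) = 4 + 2·x + 6·x^2 (mod 7).
For each evaluation point α_i, compute m(α_i) mod 7:
  α_1 = 1: Horner steps 6 → 1 → 5, so m(1) = 5.
  α_2 = 5: Horner steps 6 → 4 → 3, so m(5) = 3.
  α_3 = 4: Horner steps 6 → 5 → 3, so m(4) = 3.
  α_4 = 2: Horner steps 6 → 0 → 4, so m(2) = 4.
  α_5 = 6: Horner steps 6 → 3 → 1, so m(6) = 1.
  α_6 = 3: Horner steps 6 → 6 → 1, so m(3) = 1.
Codeword c = [5, 3, 3, 4, 1, 1] ∈ F_7^6.


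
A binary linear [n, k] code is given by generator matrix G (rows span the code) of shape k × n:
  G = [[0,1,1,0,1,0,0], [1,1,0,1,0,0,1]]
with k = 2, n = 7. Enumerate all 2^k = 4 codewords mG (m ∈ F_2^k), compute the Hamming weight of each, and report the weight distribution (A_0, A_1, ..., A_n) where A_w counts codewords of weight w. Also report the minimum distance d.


Weight distribution: A_0 = 1, A_3 = 1, A_4 = 1, A_5 = 1. Minimum distance d = 3.

Enumerate all 2^2 = 4 messages m ∈ F_2^2.
For each, compute codeword c = mG in F_2^7, then tally its weight.
  m = 00 → c = 0000000, weight = 0.
  m = 10 → c = 0110100, weight = 3.
  m = 01 → c = 1101001, weight = 4.
  m = 11 → c = 1011101, weight = 5.
Tally weights:
  weight 0: 1 codewords.
  weight 3: 1 codewords.
  weight 4: 1 codewords.
  weight 5: 1 codewords.
Minimum distance d = smallest w > 0 with A_w > 0 = 3.
Sanity: Σ A_w = 4 = 2^2 = 4 ✓.


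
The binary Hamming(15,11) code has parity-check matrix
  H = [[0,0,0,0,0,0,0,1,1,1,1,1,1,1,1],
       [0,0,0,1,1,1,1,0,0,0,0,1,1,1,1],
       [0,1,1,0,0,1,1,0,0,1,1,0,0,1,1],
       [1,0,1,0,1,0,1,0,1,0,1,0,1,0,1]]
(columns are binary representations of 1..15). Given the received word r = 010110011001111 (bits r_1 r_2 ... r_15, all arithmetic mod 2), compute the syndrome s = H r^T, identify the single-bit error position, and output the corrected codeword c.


s = (0, 0, 1, 0)^T, error position = 2, corrected codeword c = 000110011001111

Compute s = H r^T mod 2 one row at a time:
  s_1 = 1 + 1 + 0 + 0 + 1 + 1 + 1 + 1 = 6 ≡ 0 (mod 2).
  s_2 = 1 + 1 + 0 + 0 + 1 + 1 + 1 + 1 = 6 ≡ 0 (mod 2).
  s_3 = 1 + 0 + 0 + 0 + 0 + 0 + 1 + 1 = 3 ≡ 1 (mod 2).
  s_4 = 0 + 0 + 1 + 0 + 1 + 0 + 1 + 1 = 4 ≡ 0 (mod 2).
s = (0, 0, 1, 0)^T — this equals column 2 of H (binary 0010), so error is at position 2.
Correct: flip bit 2 of r = 010110011001111 to get c = 000110011001111.


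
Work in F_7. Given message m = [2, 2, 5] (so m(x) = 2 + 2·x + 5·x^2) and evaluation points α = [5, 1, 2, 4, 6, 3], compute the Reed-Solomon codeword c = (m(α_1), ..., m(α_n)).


c = [4, 2, 5, 6, 5, 4]

Message polynomial: m(x) = 2 + 2·x + 5·x^2 (mod 7).
For each evaluation point α_i, compute m(α_i) mod 7:
  α_1 = 5: Horner steps 5 → 6 → 4, so m(5) = 4.
  α_2 = 1: Horner steps 5 → 0 → 2, so m(1) = 2.
  α_3 = 2: Horner steps 5 → 5 → 5, so m(2) = 5.
  α_4 = 4: Horner steps 5 → 1 → 6, so m(4) = 6.
  α_5 = 6: Horner steps 5 → 4 → 5, so m(6) = 5.
  α_6 = 3: Horner steps 5 → 3 → 4, so m(3) = 4.
Codeword c = [4, 2, 5, 6, 5, 4] ∈ F_7^6.


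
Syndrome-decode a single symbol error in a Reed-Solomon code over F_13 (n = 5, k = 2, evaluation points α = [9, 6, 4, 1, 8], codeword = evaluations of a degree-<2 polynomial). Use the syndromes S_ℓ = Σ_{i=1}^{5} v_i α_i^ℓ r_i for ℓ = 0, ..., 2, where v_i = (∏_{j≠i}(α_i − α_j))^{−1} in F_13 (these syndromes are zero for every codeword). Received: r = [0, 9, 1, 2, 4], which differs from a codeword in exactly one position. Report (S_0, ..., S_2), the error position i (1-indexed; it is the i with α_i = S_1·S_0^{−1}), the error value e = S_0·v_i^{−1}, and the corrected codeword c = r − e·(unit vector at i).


S = (6, 2, 5), error at position 1, error magnitude e = 5, c = [8, 9, 1, 2, 4].

Step 1: column multipliers v_i = (∏_{j≠i}(α_i − α_j))^{−1} mod 13.
  i = 1 (α = 9): (9−6)(9−4)(9−1)(9−8) = 3·5·8·1 = 120 ≡ 3, so v_1 = 3^{−1} = 9 (mod 13).
  i = 2 (α = 6): (6−9)(6−4)(6−1)(6−8) = (−3)·2·5·(−2) = 60 ≡ 8, so v_2 = 8^{−1} = 5 (mod 13).
  i = 3 (α = 4): (4−9)(4−6)(4−1)(4−8) = (−5)·(−2)·3·(−4) = −120 ≡ 10, so v_3 = 10^{−1} = 4 (mod 13).
  i = 4 (α = 1): (1−9)(1−6)(1−4)(1−8) = (−8)·(−5)·(−3)·(−7) = 840 ≡ 8, so v_4 = 8^{−1} = 5 (mod 13).
  i = 5 (α = 8): (8−9)(8−6)(8−4)(8−1) = (−1)·2·4·7 = −56 ≡ 9, so v_5 = 9^{−1} = 3 (mod 13).
  v = [9, 5, 4, 5, 3].
Step 2: syndromes of r = [0, 9, 1, 2, 4] (all sums mod 13).
  S_0 = Σ v_i r_i = 9·0 + 5·9 + 4·1 + 5·2 + 3·4 = 71 ≡ 6.
  S_1 = Σ v_i α_i r_i = 9·9·0 + 5·6·9 + 4·4·1 + 5·1·2 + 3·8·4 = 392 ≡ 2.
  α_i^2 mod 13 = [3, 10, 3, 1, 12].
  S_2 = Σ v_i α_i^2 r_i = 9·3·0 + 5·10·9 + 4·3·1 + 5·1·2 + 3·12·4 = 616 ≡ 5.
  S = (6, 2, 5) ≠ 0, so r is not a codeword (an error is present).
Step 3: locate the error. For a single error e at position i, S_ℓ = v_i·e·α_i^ℓ, so α_err = S_1/S_0.
  S_0^{−1} = 6^{−1} = 11 (mod 13), so α_err = 2·11 = 22 ≡ 9 = α_1. Error position i = 1.
  Consistency check: S_2/S_1 = 5·7 = 35 ≡ 9 = α_err ✓ (single-error assumption holds).
Step 4: error magnitude e = S_0/v_1 = S_0·∏_{j≠1}(α_1 − α_j) = 6·3 = 18 ≡ 5 (mod 13).
Step 5: correct position 1: c_1 = r_1 − e = 0 − 5 ≡ 8 (mod 13). Hence c = [8, 9, 1, 2, 4].
  Check: interpolating c through the α_i gives m(x) = 11 + 4·x (degree < 2) with m(α_i) = c_i for every i, so c is indeed a codeword.


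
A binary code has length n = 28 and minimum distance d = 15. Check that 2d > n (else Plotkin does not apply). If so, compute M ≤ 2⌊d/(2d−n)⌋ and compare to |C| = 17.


Plotkin bound M ≤ 14; given |C| = 17 > bound (violated).

Check applicability: 2d = 30, n = 28.
2d − n = 2 > 0, so Plotkin applies.
Compute d/(2d−n) = 15/2 ≈ 7.5000.
⌊d/(2d−n)⌋ = 7.
Plotkin bound: M ≤ 2·7 = 14.
Given |C| = 17, check: VIOLATED.
This |C| is above the Plotkin bound, so no binary code with n = 28, d = 15 and 17 codewords exists.


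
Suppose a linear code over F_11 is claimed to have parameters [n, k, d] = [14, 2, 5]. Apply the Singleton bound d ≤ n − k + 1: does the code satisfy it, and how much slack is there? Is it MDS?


Singleton RHS = n − k + 1 = 13, slack = 8, bound satisfied, not MDS.

Singleton bound: d ≤ n − k + 1.
Here n = 14, k = 2, so n − k + 1 = 13.
Given d = 5, check d ≤ 13: YES.
Slack = (n − k + 1) − d = 8.
The code is NOT MDS (slack = 8 > 0).
Description: the claimed parameters are [14, 2, 5]_11; such a code would be non-MDS.


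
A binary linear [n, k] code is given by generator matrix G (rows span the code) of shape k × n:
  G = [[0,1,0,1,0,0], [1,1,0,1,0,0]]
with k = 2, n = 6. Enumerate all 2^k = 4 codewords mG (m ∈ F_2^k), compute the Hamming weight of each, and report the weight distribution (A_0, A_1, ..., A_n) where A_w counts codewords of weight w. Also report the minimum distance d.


Weight distribution: A_0 = 1, A_1 = 1, A_2 = 1, A_3 = 1. Minimum distance d = 1.

Enumerate all 2^2 = 4 messages m ∈ F_2^2.
For each, compute codeword c = mG in F_2^6, then tally its weight.
  m = 00 → c = 000000, weight = 0.
  m = 10 → c = 010100, weight = 2.
  m = 01 → c = 110100, weight = 3.
  m = 11 → c = 100000, weight = 1.
Tally weights:
  weight 0: 1 codewords.
  weight 1: 1 codewords.
  weight 2: 1 codewords.
  weight 3: 1 codewords.
Minimum distance d = smallest w > 0 with A_w > 0 = 1.
Sanity: Σ A_w = 4 = 2^2 = 4 ✓.


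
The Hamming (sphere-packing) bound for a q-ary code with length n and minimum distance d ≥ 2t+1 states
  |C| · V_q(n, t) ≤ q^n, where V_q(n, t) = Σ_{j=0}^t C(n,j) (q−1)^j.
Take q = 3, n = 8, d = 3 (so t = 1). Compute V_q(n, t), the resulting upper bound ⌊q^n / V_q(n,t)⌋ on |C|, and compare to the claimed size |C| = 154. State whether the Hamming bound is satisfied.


V_q(n, t) = 17, q^n = 6561, Hamming bound = 385, |C| = 154 ≤ bound (satisfied).

Step 1: Compute V_q(n, t) = Σ_{j=0}^1 C(n, j) (q−1)^j.
  j = 0: C(8,0)·(2)^0 = 1·1 = 1.
  j = 1: C(8,1)·(2)^1 = 8·2 = 16.
  V_q(n, t) = 1 + 16 = 17.
Step 2: q^n = 3^8 = 6561.
Step 3: Hamming bound ⌊q^n / V_q(n,t)⌋ = ⌊6561/17⌋ = 385.
Step 4: Compare |C| = 154 to 385: satisfied.
The claimed |C| lies below the Hamming bound.


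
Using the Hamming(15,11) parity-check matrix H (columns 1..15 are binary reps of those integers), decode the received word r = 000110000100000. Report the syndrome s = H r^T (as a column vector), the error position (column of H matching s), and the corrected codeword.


s = (1, 0, 1, 1)^T, error position = 11, corrected codeword c = 000110000110000

Compute s = H r^T mod 2 one row at a time:
  s_1 = 0 + 0 + 1 + 0 + 0 + 0 + 0 + 0 = 1 ≡ 1 (mod 2).
  s_2 = 1 + 1 + 0 + 0 + 0 + 0 + 0 + 0 = 2 ≡ 0 (mod 2).
  s_3 = 0 + 0 + 0 + 0 + 1 + 0 + 0 + 0 = 1 ≡ 1 (mod 2).
  s_4 = 0 + 0 + 1 + 0 + 0 + 0 + 0 + 0 = 1 ≡ 1 (mod 2).
s = (1, 0, 1, 1)^T — this equals column 11 of H (binary 1011), so error is at position 11.
Correct: flip bit 11 of r = 000110000100000 to get c = 000110000110000.


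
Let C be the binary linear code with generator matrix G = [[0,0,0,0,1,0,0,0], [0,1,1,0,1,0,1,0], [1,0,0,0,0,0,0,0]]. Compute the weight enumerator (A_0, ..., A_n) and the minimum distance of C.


Weight distribution: A_0 = 1, A_1 = 2, A_2 = 1, A_3 = 1, A_4 = 2, A_5 = 1. Minimum distance d = 1.

Enumerate all 2^3 = 8 messages m ∈ F_2^3.
For each, compute codeword c = mG in F_2^8, then tally its weight.
  m = 000 → c = 00000000, weight = 0.
  m = 100 → c = 00001000, weight = 1.
  m = 010 → c = 01101010, weight = 4.
  m = 110 → c = 01100010, weight = 3.
  m = 001 → c = 10000000, weight = 1.
  m = 101 → c = 10001000, weight = 2.
  m = 011 → c = 11101010, weight = 5.
  m = 111 → c = 11100010, weight = 4.
Tally weights:
  weight 0: 1 codewords.
  weight 1: 2 codewords.
  weight 2: 1 codewords.
  weight 3: 1 codewords.
  weight 4: 2 codewords.
  weight 5: 1 codewords.
Minimum distance d = smallest w > 0 with A_w > 0 = 1.
Sanity: Σ A_w = 8 = 2^3 = 8 ✓.


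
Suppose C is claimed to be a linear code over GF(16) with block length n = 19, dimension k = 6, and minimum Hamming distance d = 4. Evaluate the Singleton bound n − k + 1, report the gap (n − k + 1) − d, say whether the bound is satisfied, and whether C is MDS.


Singleton RHS = n − k + 1 = 14, slack = 10, bound satisfied, not MDS.

Singleton bound: d ≤ n − k + 1.
Here n = 19, k = 6, so n − k + 1 = 14.
Given d = 4, check d ≤ 14: YES.
Slack = (n − k + 1) − d = 10.
The code is NOT MDS (slack = 10 > 0).
Description: the claimed parameters are [19, 6, 4]_16; such a code would be non-MDS.


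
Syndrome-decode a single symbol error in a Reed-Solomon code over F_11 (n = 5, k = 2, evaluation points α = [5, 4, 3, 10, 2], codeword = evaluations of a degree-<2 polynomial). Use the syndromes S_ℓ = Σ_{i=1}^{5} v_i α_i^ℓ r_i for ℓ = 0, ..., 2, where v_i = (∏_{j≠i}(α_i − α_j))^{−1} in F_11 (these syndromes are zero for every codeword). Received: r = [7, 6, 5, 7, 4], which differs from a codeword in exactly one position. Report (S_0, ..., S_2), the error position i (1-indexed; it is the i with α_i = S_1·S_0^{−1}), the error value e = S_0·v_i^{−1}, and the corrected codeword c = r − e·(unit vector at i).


S = (9, 2, 9), error at position 4, error magnitude e = 6, c = [7, 6, 5, 1, 4].

Step 1: column multipliers v_i = (∏_{j≠i}(α_i − α_j))^{−1} mod 11.
  i = 1 (α = 5): (5−4)(5−3)(5−10)(5−2) = 1·2·(−5)·3 = −30 ≡ 3, so v_1 = 3^{−1} = 4 (mod 11).
  i = 2 (α = 4): (4−5)(4−3)(4−10)(4−2) = (−1)·1·(−6)·2 = 12 ≡ 1, so v_2 = 1^{−1} = 1 (mod 11).
  i = 3 (α = 3): (3−5)(3−4)(3−10)(3−2) = (−2)·(−1)·(−7)·1 = −14 ≡ 8, so v_3 = 8^{−1} = 7 (mod 11).
  i = 4 (α = 10): (10−5)(10−4)(10−3)(10−2) = 5·6·7·8 = 1680 ≡ 8, so v_4 = 8^{−1} = 7 (mod 11).
  i = 5 (α = 2): (2−5)(2−4)(2−3)(2−10) = (−3)·(−2)·(−1)·(−8) = 48 ≡ 4, so v_5 = 4^{−1} = 3 (mod 11).
  v = [4, 1, 7, 7, 3].
Step 2: syndromes of r = [7, 6, 5, 7, 4] (all sums mod 11).
  S_0 = Σ v_i r_i = 4·7 + 1·6 + 7·5 + 7·7 + 3·4 = 130 ≡ 9.
  S_1 = Σ v_i α_i r_i = 4·5·7 + 1·4·6 + 7·3·5 + 7·10·7 + 3·2·4 = 783 ≡ 2.
  α_i^2 mod 11 = [3, 5, 9, 1, 4].
  S_2 = Σ v_i α_i^2 r_i = 4·3·7 + 1·5·6 + 7·9·5 + 7·1·7 + 3·4·4 = 526 ≡ 9.
  S = (9, 2, 9) ≠ 0, so r is not a codeword (an error is present).
Step 3: locate the error. For a single error e at position i, S_ℓ = v_i·e·α_i^ℓ, so α_err = S_1/S_0.
  S_0^{−1} = 9^{−1} = 5 (mod 11), so α_err = 2·5 = 10 ≡ 10 = α_4. Error position i = 4.
  Consistency check: S_2/S_1 = 9·6 = 54 ≡ 10 = α_err ✓ (single-error assumption holds).
Step 4: error magnitude e = S_0/v_4 = S_0·∏_{j≠4}(α_4 − α_j) = 9·8 = 72 ≡ 6 (mod 11).
Step 5: correct position 4: c_4 = r_4 − e = 7 − 6 ≡ 1 (mod 11). Hence c = [7, 6, 5, 1, 4].
  Check: interpolating c through the α_i gives m(x) = 2 + 1·x (degree < 2) with m(α_i) = c_i for every i, so c is indeed a codeword.


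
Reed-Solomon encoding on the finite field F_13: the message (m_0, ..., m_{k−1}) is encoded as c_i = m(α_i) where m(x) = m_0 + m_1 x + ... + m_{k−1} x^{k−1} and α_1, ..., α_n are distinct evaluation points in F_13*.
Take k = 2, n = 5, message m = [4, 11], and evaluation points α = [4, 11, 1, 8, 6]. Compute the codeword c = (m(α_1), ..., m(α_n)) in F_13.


c = [9, 8, 2, 1, 5]

Message polynomial: m(x) = 4 + 11·x (mod 13).
For each evaluation point α_i, compute m(α_i) mod 13:
  α_1 = 4: Horner steps 11 → 9, so m(4) = 9.
  α_2 = 11: Horner steps 11 → 8, so m(11) = 8.
  α_3 = 1: Horner steps 11 → 2, so m(1) = 2.
  α_4 = 8: Horner steps 11 → 1, so m(8) = 1.
  α_5 = 6: Horner steps 11 → 5, so m(6) = 5.
Codeword c = [9, 8, 2, 1, 5] ∈ F_13^5.


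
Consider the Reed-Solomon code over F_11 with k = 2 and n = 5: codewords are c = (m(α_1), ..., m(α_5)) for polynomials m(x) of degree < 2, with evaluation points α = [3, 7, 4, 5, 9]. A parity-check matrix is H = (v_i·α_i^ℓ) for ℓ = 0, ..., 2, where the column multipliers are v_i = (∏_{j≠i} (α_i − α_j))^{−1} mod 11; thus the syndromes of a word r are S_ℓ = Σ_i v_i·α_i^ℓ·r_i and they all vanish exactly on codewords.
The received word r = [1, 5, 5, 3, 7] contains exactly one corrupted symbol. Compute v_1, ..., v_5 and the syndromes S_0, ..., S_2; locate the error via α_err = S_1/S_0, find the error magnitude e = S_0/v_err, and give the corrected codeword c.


S = (2, 8, 10), error at position 3, error magnitude e = 3, c = [1, 5, 2, 3, 7].

Step 1: column multipliers v_i = (∏_{j≠i}(α_i − α_j))^{−1} mod 11.
  i = 1 (α = 3): (3−7)(3−4)(3−5)(3−9) = (−4)·(−1)·(−2)·(−6) = 48 ≡ 4, so v_1 = 4^{−1} = 3 (mod 11).
  i = 2 (α = 7): (7−3)(7−4)(7−5)(7−9) = 4·3·2·(−2) = −48 ≡ 7, so v_2 = 7^{−1} = 8 (mod 11).
  i = 3 (α = 4): (4−3)(4−7)(4−5)(4−9) = 1·(−3)·(−1)·(−5) = −15 ≡ 7, so v_3 = 7^{−1} = 8 (mod 11).
  i = 4 (α = 5): (5−3)(5−7)(5−4)(5−9) = 2·(−2)·1·(−4) = 16 ≡ 5, so v_4 = 5^{−1} = 9 (mod 11).
  i = 5 (α = 9): (9−3)(9−7)(9−4)(9−5) = 6·2·5·4 = 240 ≡ 9, so v_5 = 9^{−1} = 5 (mod 11).
  v = [3, 8, 8, 9, 5].
Step 2: syndromes of r = [1, 5, 5, 3, 7] (all sums mod 11).
  S_0 = Σ v_i r_i = 3·1 + 8·5 + 8·5 + 9·3 + 5·7 = 145 ≡ 2.
  S_1 = Σ v_i α_i r_i = 3·3·1 + 8·7·5 + 8·4·5 + 9·5·3 + 5·9·7 = 899 ≡ 8.
  α_i^2 mod 11 = [9, 5, 5, 3, 4].
  S_2 = Σ v_i α_i^2 r_i = 3·9·1 + 8·5·5 + 8·5·5 + 9·3·3 + 5·4·7 = 648 ≡ 10.
  S = (2, 8, 10) ≠ 0, so r is not a codeword (an error is present).
Step 3: locate the error. For a single error e at position i, S_ℓ = v_i·e·α_i^ℓ, so α_err = S_1/S_0.
  S_0^{−1} = 2^{−1} = 6 (mod 11), so α_err = 8·6 = 48 ≡ 4 = α_3. Error position i = 3.
  Consistency check: S_2/S_1 = 10·7 = 70 ≡ 4 = α_err ✓ (single-error assumption holds).
Step 4: error magnitude e = S_0/v_3 = S_0·∏_{j≠3}(α_3 − α_j) = 2·7 = 14 ≡ 3 (mod 11).
Step 5: correct position 3: c_3 = r_3 − e = 5 − 3 ≡ 2 (mod 11). Hence c = [1, 5, 2, 3, 7].
  Check: interpolating c through the α_i gives m(x) = 9 + 1·x (degree < 2) with m(α_i) = c_i for every i, so c is indeed a codeword.


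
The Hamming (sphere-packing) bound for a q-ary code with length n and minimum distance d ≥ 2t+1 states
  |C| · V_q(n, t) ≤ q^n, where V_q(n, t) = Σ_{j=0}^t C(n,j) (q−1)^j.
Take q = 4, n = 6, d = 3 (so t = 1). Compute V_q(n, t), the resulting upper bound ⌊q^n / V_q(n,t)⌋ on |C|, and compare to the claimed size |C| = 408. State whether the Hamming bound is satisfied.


V_q(n, t) = 19, q^n = 4096, Hamming bound = 215, |C| = 408 > bound (violated).

Step 1: Compute V_q(n, t) = Σ_{j=0}^1 C(n, j) (q−1)^j.
  j = 0: C(6,0)·(3)^0 = 1·1 = 1.
  j = 1: C(6,1)·(3)^1 = 6·3 = 18.
  V_q(n, t) = 1 + 18 = 19.
Step 2: q^n = 4^6 = 4096.
Step 3: Hamming bound ⌊q^n / V_q(n,t)⌋ = ⌊4096/19⌋ = 215.
Step 4: Compare |C| = 408 to 215: violated.
The claimed |C| lies above the Hamming bound, so no 4-ary code of length 6 with d ≥ 3 can have 408 codewords.


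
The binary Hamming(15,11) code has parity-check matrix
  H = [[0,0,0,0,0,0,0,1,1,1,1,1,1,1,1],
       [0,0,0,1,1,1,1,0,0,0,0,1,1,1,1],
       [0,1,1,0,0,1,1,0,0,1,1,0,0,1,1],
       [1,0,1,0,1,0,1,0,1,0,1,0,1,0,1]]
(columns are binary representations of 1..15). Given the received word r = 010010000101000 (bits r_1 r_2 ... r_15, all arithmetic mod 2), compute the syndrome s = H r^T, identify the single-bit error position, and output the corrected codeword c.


s = (0, 0, 0, 1)^T, error position = 1, corrected codeword c = 110010000101000

Compute s = H r^T mod 2 one row at a time:
  s_1 = 0 + 0 + 1 + 0 + 1 + 0 + 0 + 0 = 2 ≡ 0 (mod 2).
  s_2 = 0 + 1 + 0 + 0 + 1 + 0 + 0 + 0 = 2 ≡ 0 (mod 2).
  s_3 = 1 + 0 + 0 + 0 + 1 + 0 + 0 + 0 = 2 ≡ 0 (mod 2).
  s_4 = 0 + 0 + 1 + 0 + 0 + 0 + 0 + 0 = 1 ≡ 1 (mod 2).
s = (0, 0, 0, 1)^T — this equals column 1 of H (binary 0001), so error is at position 1.
Correct: flip bit 1 of r = 010010000101000 to get c = 110010000101000.


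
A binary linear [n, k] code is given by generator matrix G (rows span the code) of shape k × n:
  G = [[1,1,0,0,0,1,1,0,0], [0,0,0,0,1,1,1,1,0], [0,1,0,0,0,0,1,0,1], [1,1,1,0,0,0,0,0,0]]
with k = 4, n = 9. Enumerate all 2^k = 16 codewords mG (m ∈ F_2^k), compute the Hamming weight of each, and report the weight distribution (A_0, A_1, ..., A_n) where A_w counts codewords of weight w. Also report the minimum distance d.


Weight distribution: A_0 = 1, A_3 = 5, A_4 = 5, A_5 = 2, A_6 = 2, A_7 = 1. Minimum distance d = 3.

Enumerate all 2^4 = 16 messages m ∈ F_2^4.
For each, compute codeword c = mG in F_2^9, then tally its weight.
  m = 0000 → c = 000000000, weight = 0.
  m = 1000 → c = 110001100, weight = 4.
  m = 0100 → c = 000011110, weight = 4.
  m = 1100 → c = 110010010, weight = 4.
  m = 0010 → c = 010000101, weight = 3.
  m = 1010 → c = 100001001, weight = 3.
  m = 0110 → c = 010011011, weight = 5.
  m = 1110 → c = 100010111, weight = 5.
  m = 0001 → c = 111000000, weight = 3.
  m = 1001 → c = 001001100, weight = 3.
  m = 0101 → c = 111011110, weight = 7.
  m = 1101 → c = 001010010, weight = 3.
  m = 0011 → c = 101000101, weight = 4.
  m = 1011 → c = 011001001, weight = 4.
  m = 0111 → c = 101011011, weight = 6.
  m = 1111 → c = 011010111, weight = 6.
Tally weights:
  weight 0: 1 codewords.
  weight 3: 5 codewords.
  weight 4: 5 codewords.
  weight 5: 2 codewords.
  weight 6: 2 codewords.
  weight 7: 1 codewords.
Minimum distance d = smallest w > 0 with A_w > 0 = 3.
Sanity: Σ A_w = 16 = 2^4 = 16 ✓.


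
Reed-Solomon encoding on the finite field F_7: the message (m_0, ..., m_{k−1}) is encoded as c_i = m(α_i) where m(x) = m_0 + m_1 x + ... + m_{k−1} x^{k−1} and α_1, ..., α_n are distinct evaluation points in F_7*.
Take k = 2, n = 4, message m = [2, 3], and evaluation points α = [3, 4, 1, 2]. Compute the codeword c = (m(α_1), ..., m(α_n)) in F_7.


c = [4, 0, 5, 1]

Message polynomial: m(x) = 2 + 3·x (mod 7).
For each evaluation point α_i, compute m(α_i) mod 7:
  α_1 = 3: Horner steps 3 → 4, so m(3) = 4.
  α_2 = 4: Horner steps 3 → 0, so m(4) = 0.
  α_3 = 1: Horner steps 3 → 5, so m(1) = 5.
  α_4 = 2: Horner steps 3 → 1, so m(2) = 1.
Codeword c = [4, 0, 5, 1] ∈ F_7^4.


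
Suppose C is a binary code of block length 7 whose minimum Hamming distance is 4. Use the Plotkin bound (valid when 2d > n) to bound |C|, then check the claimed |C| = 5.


Plotkin bound M ≤ 8; given |C| = 5 ≤ bound (satisfied).

Check applicability: 2d = 8, n = 7.
2d − n = 1 > 0, so Plotkin applies.
Compute d/(2d−n) = 4/1 ≈ 4.0000.
⌊d/(2d−n)⌋ = 4.
Plotkin bound: M ≤ 2·4 = 8.
Given |C| = 5, check: satisfied.
This |C| is below the Plotkin bound.


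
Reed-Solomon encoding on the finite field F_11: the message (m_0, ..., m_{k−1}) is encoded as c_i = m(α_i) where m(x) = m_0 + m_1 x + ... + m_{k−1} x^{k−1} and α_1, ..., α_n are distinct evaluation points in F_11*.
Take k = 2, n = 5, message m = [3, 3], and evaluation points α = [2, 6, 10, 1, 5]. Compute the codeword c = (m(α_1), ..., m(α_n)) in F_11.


c = [9, 10, 0, 6, 7]

Message polynomial: m(x) = 3 + 3·x (mod 11).
For each evaluation point α_i, compute m(α_i) mod 11:
  α_1 = 2: Horner steps 3 → 9, so m(2) = 9.
  α_2 = 6: Horner steps 3 → 10, so m(6) = 10.
  α_3 = 10: Horner steps 3 → 0, so m(10) = 0.
  α_4 = 1: Horner steps 3 → 6, so m(1) = 6.
  α_5 = 5: Horner steps 3 → 7, so m(5) = 7.
Codeword c = [9, 10, 0, 6, 7] ∈ F_11^5.


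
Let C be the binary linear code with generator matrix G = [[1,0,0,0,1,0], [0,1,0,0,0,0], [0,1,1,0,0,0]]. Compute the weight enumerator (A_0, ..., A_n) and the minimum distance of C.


Weight distribution: A_0 = 1, A_1 = 2, A_2 = 2, A_3 = 2, A_4 = 1. Minimum distance d = 1.

Enumerate all 2^3 = 8 messages m ∈ F_2^3.
For each, compute codeword c = mG in F_2^6, then tally its weight.
  m = 000 → c = 000000, weight = 0.
  m = 100 → c = 100010, weight = 2.
  m = 010 → c = 010000, weight = 1.
  m = 110 → c = 110010, weight = 3.
  m = 001 → c = 011000, weight = 2.
  m = 101 → c = 111010, weight = 4.
  m = 011 → c = 001000, weight = 1.
  m = 111 → c = 101010, weight = 3.
Tally weights:
  weight 0: 1 codewords.
  weight 1: 2 codewords.
  weight 2: 2 codewords.
  weight 3: 2 codewords.
  weight 4: 1 codewords.
Minimum distance d = smallest w > 0 with A_w > 0 = 1.
Sanity: Σ A_w = 8 = 2^3 = 8 ✓.


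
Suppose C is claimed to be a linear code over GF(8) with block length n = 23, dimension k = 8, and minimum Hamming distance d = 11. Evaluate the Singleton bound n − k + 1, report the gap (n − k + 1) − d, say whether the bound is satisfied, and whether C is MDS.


Singleton RHS = n − k + 1 = 16, slack = 5, bound satisfied, not MDS.

Singleton bound: d ≤ n − k + 1.
Here n = 23, k = 8, so n − k + 1 = 16.
Given d = 11, check d ≤ 16: YES.
Slack = (n − k + 1) − d = 5.
The code is NOT MDS (slack = 5 > 0).
Description: the claimed parameters are [23, 8, 11]_8; such a code would be non-MDS.


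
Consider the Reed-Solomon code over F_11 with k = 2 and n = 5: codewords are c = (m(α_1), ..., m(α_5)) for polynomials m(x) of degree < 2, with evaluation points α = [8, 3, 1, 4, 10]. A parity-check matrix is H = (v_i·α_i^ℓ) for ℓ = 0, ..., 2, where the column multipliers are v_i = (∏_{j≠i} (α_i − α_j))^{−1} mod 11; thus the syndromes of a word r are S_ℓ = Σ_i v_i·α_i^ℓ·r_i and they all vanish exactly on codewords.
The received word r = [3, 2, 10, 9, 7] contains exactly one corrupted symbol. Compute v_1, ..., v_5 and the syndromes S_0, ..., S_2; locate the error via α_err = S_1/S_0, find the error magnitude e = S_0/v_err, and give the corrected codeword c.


S = (9, 6, 4), error at position 1, error magnitude e = 10, c = [4, 2, 10, 9, 7].

Step 1: column multipliers v_i = (∏_{j≠i}(α_i − α_j))^{−1} mod 11.
  i = 1 (α = 8): (8−3)(8−1)(8−4)(8−10) = 5·7·4·(−2) = −280 ≡ 6, so v_1 = 6^{−1} = 2 (mod 11).
  i = 2 (α = 3): (3−8)(3−1)(3−4)(3−10) = (−5)·2·(−1)·(−7) = −70 ≡ 7, so v_2 = 7^{−1} = 8 (mod 11).
  i = 3 (α = 1): (1−8)(1−3)(1−4)(1−10) = (−7)·(−2)·(−3)·(−9) = 378 ≡ 4, so v_3 = 4^{−1} = 3 (mod 11).
  i = 4 (α = 4): (4−8)(4−3)(4−1)(4−10) = (−4)·1·3·(−6) = 72 ≡ 6, so v_4 = 6^{−1} = 2 (mod 11).
  i = 5 (α = 10): (10−8)(10−3)(10−1)(10−4) = 2·7·9·6 = 756 ≡ 8, so v_5 = 8^{−1} = 7 (mod 11).
  v = [2, 8, 3, 2, 7].
Step 2: syndromes of r = [3, 2, 10, 9, 7] (all sums mod 11).
  S_0 = Σ v_i r_i = 2·3 + 8·2 + 3·10 + 2·9 + 7·7 = 119 ≡ 9.
  S_1 = Σ v_i α_i r_i = 2·8·3 + 8·3·2 + 3·1·10 + 2·4·9 + 7·10·7 = 688 ≡ 6.
  α_i^2 mod 11 = [9, 9, 1, 5, 1].
  S_2 = Σ v_i α_i^2 r_i = 2·9·3 + 8·9·2 + 3·1·10 + 2·5·9 + 7·1·7 = 367 ≡ 4.
  S = (9, 6, 4) ≠ 0, so r is not a codeword (an error is present).
Step 3: locate the error. For a single error e at position i, S_ℓ = v_i·e·α_i^ℓ, so α_err = S_1/S_0.
  S_0^{−1} = 9^{−1} = 5 (mod 11), so α_err = 6·5 = 30 ≡ 8 = α_1. Error position i = 1.
  Consistency check: S_2/S_1 = 4·2 = 8 ≡ 8 = α_err ✓ (single-error assumption holds).
Step 4: error magnitude e = S_0/v_1 = S_0·∏_{j≠1}(α_1 − α_j) = 9·6 = 54 ≡ 10 (mod 11).
Step 5: correct position 1: c_1 = r_1 − e = 3 − 10 ≡ 4 (mod 11). Hence c = [4, 2, 10, 9, 7].
  Check: interpolating c through the α_i gives m(x) = 3 + 7·x (degree < 2) with m(α_i) = c_i for every i, so c is indeed a codeword.


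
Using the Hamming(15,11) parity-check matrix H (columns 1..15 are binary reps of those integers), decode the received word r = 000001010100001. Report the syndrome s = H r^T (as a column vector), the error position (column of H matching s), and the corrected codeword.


s = (1, 0, 1, 1)^T, error position = 11, corrected codeword c = 000001010110001

Compute s = H r^T mod 2 one row at a time:
  s_1 = 1 + 0 + 1 + 0 + 0 + 0 + 0 + 1 = 3 ≡ 1 (mod 2).
  s_2 = 0 + 0 + 1 + 0 + 0 + 0 + 0 + 1 = 2 ≡ 0 (mod 2).
  s_3 = 0 + 0 + 1 + 0 + 1 + 0 + 0 + 1 = 3 ≡ 1 (mod 2).
  s_4 = 0 + 0 + 0 + 0 + 0 + 0 + 0 + 1 = 1 ≡ 1 (mod 2).
s = (1, 0, 1, 1)^T — this equals column 11 of H (binary 1011), so error is at position 11.
Correct: flip bit 11 of r = 000001010100001 to get c = 000001010110001.


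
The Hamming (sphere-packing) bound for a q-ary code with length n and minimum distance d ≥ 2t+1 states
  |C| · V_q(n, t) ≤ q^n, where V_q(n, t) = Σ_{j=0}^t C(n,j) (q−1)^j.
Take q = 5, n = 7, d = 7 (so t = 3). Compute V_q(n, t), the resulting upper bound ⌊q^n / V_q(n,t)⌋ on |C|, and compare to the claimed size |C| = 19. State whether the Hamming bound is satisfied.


V_q(n, t) = 2605, q^n = 78125, Hamming bound = 29, |C| = 19 ≤ bound (satisfied).

Step 1: Compute V_q(n, t) = Σ_{j=0}^3 C(n, j) (q−1)^j.
  j = 0: C(7,0)·(4)^0 = 1·1 = 1.
  j = 1: C(7,1)·(4)^1 = 7·4 = 28.
  j = 2: C(7,2)·(4)^2 = 21·16 = 336.
  j = 3: C(7,3)·(4)^3 = 35·64 = 2240.
  V_q(n, t) = 1 + 28 + 336 + 2240 = 2605.
Step 2: q^n = 5^7 = 78125.
Step 3: Hamming bound ⌊q^n / V_q(n,t)⌋ = ⌊78125/2605⌋ = 29.
Step 4: Compare |C| = 19 to 29: satisfied.
The claimed |C| lies below the Hamming bound.


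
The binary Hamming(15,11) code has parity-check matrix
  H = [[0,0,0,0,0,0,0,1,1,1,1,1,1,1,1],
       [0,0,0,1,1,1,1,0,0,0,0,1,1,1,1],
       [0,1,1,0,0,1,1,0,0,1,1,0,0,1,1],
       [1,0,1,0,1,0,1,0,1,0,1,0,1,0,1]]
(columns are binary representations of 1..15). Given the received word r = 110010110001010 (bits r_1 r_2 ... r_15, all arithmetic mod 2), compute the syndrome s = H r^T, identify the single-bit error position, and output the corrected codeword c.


s = (1, 0, 1, 1)^T, error position = 11, corrected codeword c = 110010110011010

Compute s = H r^T mod 2 one row at a time:
  s_1 = 1 + 0 + 0 + 0 + 1 + 0 + 1 + 0 = 3 ≡ 1 (mod 2).
  s_2 = 0 + 1 + 0 + 1 + 1 + 0 + 1 + 0 = 4 ≡ 0 (mod 2).
  s_3 = 1 + 0 + 0 + 1 + 0 + 0 + 1 + 0 = 3 ≡ 1 (mod 2).
  s_4 = 1 + 0 + 1 + 1 + 0 + 0 + 0 + 0 = 3 ≡ 1 (mod 2).
s = (1, 0, 1, 1)^T — this equals column 11 of H (binary 1011), so error is at position 11.
Correct: flip bit 11 of r = 110010110001010 to get c = 110010110011010.


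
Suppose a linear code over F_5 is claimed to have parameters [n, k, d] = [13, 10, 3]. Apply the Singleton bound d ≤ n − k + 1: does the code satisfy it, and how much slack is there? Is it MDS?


Singleton RHS = n − k + 1 = 4, slack = 1, bound satisfied, not MDS.

Singleton bound: d ≤ n − k + 1.
Here n = 13, k = 10, so n − k + 1 = 4.
Given d = 3, check d ≤ 4: YES.
Slack = (n − k + 1) − d = 1.
The code is NOT MDS (slack = 1 > 0).
Description: the claimed parameters are [13, 10, 3]_5; such a code would be non-MDS.


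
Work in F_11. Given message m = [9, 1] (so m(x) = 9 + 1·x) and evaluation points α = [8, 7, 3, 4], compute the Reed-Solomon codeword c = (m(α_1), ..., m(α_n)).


c = [6, 5, 1, 2]

Message polynomial: m(x) = 9 + 1·x (mod 11).
For each evaluation point α_i, compute m(α_i) mod 11:
  α_1 = 8: Horner steps 1 → 6, so m(8) = 6.
  α_2 = 7: Horner steps 1 → 5, so m(7) = 5.
  α_3 = 3: Horner steps 1 → 1, so m(3) = 1.
  α_4 = 4: Horner steps 1 → 2, so m(4) = 2.
Codeword c = [6, 5, 1, 2] ∈ F_11^4.


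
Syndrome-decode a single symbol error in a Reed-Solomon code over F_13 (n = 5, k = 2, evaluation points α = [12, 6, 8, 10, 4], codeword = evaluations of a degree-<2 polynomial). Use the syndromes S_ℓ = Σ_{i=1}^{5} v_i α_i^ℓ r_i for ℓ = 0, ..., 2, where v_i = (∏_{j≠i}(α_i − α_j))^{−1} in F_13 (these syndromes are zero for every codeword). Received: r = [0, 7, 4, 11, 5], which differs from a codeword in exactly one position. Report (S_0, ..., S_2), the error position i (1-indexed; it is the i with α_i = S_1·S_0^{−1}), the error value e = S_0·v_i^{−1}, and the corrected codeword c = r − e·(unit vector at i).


S = (5, 1, 8), error at position 3, error magnitude e = 8, c = [0, 7, 9, 11, 5].

Step 1: column multipliers v_i = (∏_{j≠i}(α_i − α_j))^{−1} mod 13.
  i = 1 (α = 12): (12−6)(12−8)(12−10)(12−4) = 6·4·2·8 = 384 ≡ 7, so v_1 = 7^{−1} = 2 (mod 13).
  i = 2 (α = 6): (6−12)(6−8)(6−10)(6−4) = (−6)·(−2)·(−4)·2 = −96 ≡ 8, so v_2 = 8^{−1} = 5 (mod 13).
  i = 3 (α = 8): (8−12)(8−6)(8−10)(8−4) = (−4)·2·(−2)·4 = 64 ≡ 12, so v_3 = 12^{−1} = 12 (mod 13).
  i = 4 (α = 10): (10−12)(10−6)(10−8)(10−4) = (−2)·4·2·6 = −96 ≡ 8, so v_4 = 8^{−1} = 5 (mod 13).
  i = 5 (α = 4): (4−12)(4−6)(4−8)(4−10) = (−8)·(−2)·(−4)·(−6) = 384 ≡ 7, so v_5 = 7^{−1} = 2 (mod 13).
  v = [2, 5, 12, 5, 2].
Step 2: syndromes of r = [0, 7, 4, 11, 5] (all sums mod 13).
  S_0 = Σ v_i r_i = 2·0 + 5·7 + 12·4 + 5·11 + 2·5 = 148 ≡ 5.
  S_1 = Σ v_i α_i r_i = 2·12·0 + 5·6·7 + 12·8·4 + 5·10·11 + 2·4·5 = 1184 ≡ 1.
  α_i^2 mod 13 = [1, 10, 12, 9, 3].
  S_2 = Σ v_i α_i^2 r_i = 2·1·0 + 5·10·7 + 12·12·4 + 5·9·11 + 2·3·5 = 1451 ≡ 8.
  S = (5, 1, 8) ≠ 0, so r is not a codeword (an error is present).
Step 3: locate the error. For a single error e at position i, S_ℓ = v_i·e·α_i^ℓ, so α_err = S_1/S_0.
  S_0^{−1} = 5^{−1} = 8 (mod 13), so α_err = 1·8 = 8 ≡ 8 = α_3. Error position i = 3.
  Consistency check: S_2/S_1 = 8·1 = 8 ≡ 8 = α_err ✓ (single-error assumption holds).
Step 4: error magnitude e = S_0/v_3 = S_0·∏_{j≠3}(α_3 − α_j) = 5·12 = 60 ≡ 8 (mod 13).
Step 5: correct position 3: c_3 = r_3 − e = 4 − 8 ≡ 9 (mod 13). Hence c = [0, 7, 9, 11, 5].
  Check: interpolating c through the α_i gives m(x) = 1 + 1·x (degree < 2) with m(α_i) = c_i for every i, so c is indeed a codeword.


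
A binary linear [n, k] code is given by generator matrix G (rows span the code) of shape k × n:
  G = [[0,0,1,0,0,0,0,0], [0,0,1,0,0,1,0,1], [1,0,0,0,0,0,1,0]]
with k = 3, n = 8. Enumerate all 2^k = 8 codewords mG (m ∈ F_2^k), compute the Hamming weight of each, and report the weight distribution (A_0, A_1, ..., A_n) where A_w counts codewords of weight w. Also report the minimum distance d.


Weight distribution: A_0 = 1, A_1 = 1, A_2 = 2, A_3 = 2, A_4 = 1, A_5 = 1. Minimum distance d = 1.

Enumerate all 2^3 = 8 messages m ∈ F_2^3.
For each, compute codeword c = mG in F_2^8, then tally its weight.
  m = 000 → c = 00000000, weight = 0.
  m = 100 → c = 00100000, weight = 1.
  m = 010 → c = 00100101, weight = 3.
  m = 110 → c = 00000101, weight = 2.
  m = 001 → c = 10000010, weight = 2.
  m = 101 → c = 10100010, weight = 3.
  m = 011 → c = 10100111, weight = 5.
  m = 111 → c = 10000111, weight = 4.
Tally weights:
  weight 0: 1 codewords.
  weight 1: 1 codewords.
  weight 2: 2 codewords.
  weight 3: 2 codewords.
  weight 4: 1 codewords.
  weight 5: 1 codewords.
Minimum distance d = smallest w > 0 with A_w > 0 = 1.
Sanity: Σ A_w = 8 = 2^3 = 8 ✓.


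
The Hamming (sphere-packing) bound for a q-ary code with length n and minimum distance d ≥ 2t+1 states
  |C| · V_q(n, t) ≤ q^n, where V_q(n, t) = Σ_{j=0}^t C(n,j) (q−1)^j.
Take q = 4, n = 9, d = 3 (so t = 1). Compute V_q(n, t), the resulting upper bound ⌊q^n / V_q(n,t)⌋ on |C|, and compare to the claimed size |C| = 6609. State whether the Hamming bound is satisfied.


V_q(n, t) = 28, q^n = 262144, Hamming bound = 9362, |C| = 6609 ≤ bound (satisfied).

Step 1: Compute V_q(n, t) = Σ_{j=0}^1 C(n, j) (q−1)^j.
  j = 0: C(9,0)·(3)^0 = 1·1 = 1.
  j = 1: C(9,1)·(3)^1 = 9·3 = 27.
  V_q(n, t) = 1 + 27 = 28.
Step 2: q^n = 4^9 = 262144.
Step 3: Hamming bound ⌊q^n / V_q(n,t)⌋ = ⌊262144/28⌋ = 9362.
Step 4: Compare |C| = 6609 to 9362: satisfied.
The claimed |C| lies below the Hamming bound.


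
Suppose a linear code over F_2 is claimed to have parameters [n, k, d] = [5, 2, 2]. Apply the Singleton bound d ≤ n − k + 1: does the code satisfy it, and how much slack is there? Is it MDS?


Singleton RHS = n − k + 1 = 4, slack = 2, bound satisfied, not MDS.

Singleton bound: d ≤ n − k + 1.
Here n = 5, k = 2, so n − k + 1 = 4.
Given d = 2, check d ≤ 4: YES.
Slack = (n − k + 1) − d = 2.
The code is NOT MDS (slack = 2 > 0).
Description: the claimed parameters are [5, 2, 2]_2; such a code would be non-MDS.


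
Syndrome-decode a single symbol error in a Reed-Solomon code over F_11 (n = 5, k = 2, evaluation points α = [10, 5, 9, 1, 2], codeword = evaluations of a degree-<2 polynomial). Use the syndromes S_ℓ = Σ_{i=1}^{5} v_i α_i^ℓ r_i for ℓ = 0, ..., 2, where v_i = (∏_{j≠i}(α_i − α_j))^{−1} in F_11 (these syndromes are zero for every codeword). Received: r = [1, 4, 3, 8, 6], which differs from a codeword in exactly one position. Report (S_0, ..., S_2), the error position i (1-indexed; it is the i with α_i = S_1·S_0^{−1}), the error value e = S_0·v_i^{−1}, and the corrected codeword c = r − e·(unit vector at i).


S = (9, 1, 5), error at position 2, error magnitude e = 4, c = [1, 0, 3, 8, 6].

Step 1: column multipliers v_i = (∏_{j≠i}(α_i − α_j))^{−1} mod 11.
  i = 1 (α = 10): (10−5)(10−9)(10−1)(10−2) = 5·1·9·8 = 360 ≡ 8, so v_1 = 8^{−1} = 7 (mod 11).
  i = 2 (α = 5): (5−10)(5−9)(5−1)(5−2) = (−5)·(−4)·4·3 = 240 ≡ 9, so v_2 = 9^{−1} = 5 (mod 11).
  i = 3 (α = 9): (9−10)(9−5)(9−1)(9−2) = (−1)·4·8·7 = −224 ≡ 7, so v_3 = 7^{−1} = 8 (mod 11).
  i = 4 (α = 1): (1−10)(1−5)(1−9)(1−2) = (−9)·(−4)·(−8)·(−1) = 288 ≡ 2, so v_4 = 2^{−1} = 6 (mod 11).
  i = 5 (α = 2): (2−10)(2−5)(2−9)(2−1) = (−8)·(−3)·(−7)·1 = −168 ≡ 8, so v_5 = 8^{−1} = 7 (mod 11).
  v = [7, 5, 8, 6, 7].
Step 2: syndromes of r = [1, 4, 3, 8, 6] (all sums mod 11).
  S_0 = Σ v_i r_i = 7·1 + 5·4 + 8·3 + 6·8 + 7·6 = 141 ≡ 9.
  S_1 = Σ v_i α_i r_i = 7·10·1 + 5·5·4 + 8·9·3 + 6·1·8 + 7·2·6 = 518 ≡ 1.
  α_i^2 mod 11 = [1, 3, 4, 1, 4].
  S_2 = Σ v_i α_i^2 r_i = 7·1·1 + 5·3·4 + 8·4·3 + 6·1·8 + 7·4·6 = 379 ≡ 5.
  S = (9, 1, 5) ≠ 0, so r is not a codeword (an error is present).
Step 3: locate the error. For a single error e at position i, S_ℓ = v_i·e·α_i^ℓ, so α_err = S_1/S_0.
  S_0^{−1} = 9^{−1} = 5 (mod 11), so α_err = 1·5 = 5 ≡ 5 = α_2. Error position i = 2.
  Consistency check: S_2/S_1 = 5·1 = 5 ≡ 5 = α_err ✓ (single-error assumption holds).
Step 4: error magnitude e = S_0/v_2 = S_0·∏_{j≠2}(α_2 − α_j) = 9·9 = 81 ≡ 4 (mod 11).
Step 5: correct position 2: c_2 = r_2 − e = 4 − 4 ≡ 0 (mod 11). Hence c = [1, 0, 3, 8, 6].
  Check: interpolating c through the α_i gives m(x) = 10 + 9·x (degree < 2) with m(α_i) = c_i for every i, so c is indeed a codeword.
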